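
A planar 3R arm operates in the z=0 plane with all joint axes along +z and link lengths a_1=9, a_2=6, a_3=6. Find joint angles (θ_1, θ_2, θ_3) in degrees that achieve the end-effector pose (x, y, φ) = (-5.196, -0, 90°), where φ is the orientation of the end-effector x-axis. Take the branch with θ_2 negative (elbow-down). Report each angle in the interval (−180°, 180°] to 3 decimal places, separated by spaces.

wrist centre = target − a_3·(cos φ, sin φ) = (-5.1960, -6.0000)
cos θ_2 = (62.9984−9²−6²)/(2·9·6) = -0.5000; θ_2 = -120.0010° (elbow-down)
β = atan2(-6.0000,-5.1960) = -130.8926°; ψ = atan2(-5.1961,5.9999) = -40.8935°
θ_1 = β − ψ = -89.9990°
θ_3 = φ − θ_1 − θ_2 = -60.0000° (wrapped to (-180°,180°])

-89.999 -120.001 -60.000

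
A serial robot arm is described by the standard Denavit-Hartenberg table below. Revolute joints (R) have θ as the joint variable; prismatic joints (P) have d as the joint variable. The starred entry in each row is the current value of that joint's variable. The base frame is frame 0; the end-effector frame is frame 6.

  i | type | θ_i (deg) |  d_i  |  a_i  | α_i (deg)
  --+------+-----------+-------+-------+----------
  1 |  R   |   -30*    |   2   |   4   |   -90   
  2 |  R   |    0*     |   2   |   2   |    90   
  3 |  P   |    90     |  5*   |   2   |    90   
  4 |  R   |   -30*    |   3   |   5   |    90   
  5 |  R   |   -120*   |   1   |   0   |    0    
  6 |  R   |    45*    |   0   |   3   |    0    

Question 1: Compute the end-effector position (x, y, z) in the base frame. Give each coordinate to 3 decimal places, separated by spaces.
after link 1: o_1 = (3.4641, -2.0000, 2.0000)
after link 2: o_2 = (6.1962, -1.2679, 2.0000)
after link 3: o_3 = (7.1962, 0.4641, 7.0000)
after link 4: o_4 = (11.9593, 2.7141, 4.5000)
after link 5: o_5 = (11.7093, 2.2811, 3.6340)
after link 6: o_6 = (9.5360, 4.3123, 3.2457)

9.536 4.312 3.246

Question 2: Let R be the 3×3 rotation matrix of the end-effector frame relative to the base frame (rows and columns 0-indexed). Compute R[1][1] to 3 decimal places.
End-effector y-axis (col 1 of R) = (0.6424,0.5950,-0.4830)
R[1][1] = 0.5950

0.595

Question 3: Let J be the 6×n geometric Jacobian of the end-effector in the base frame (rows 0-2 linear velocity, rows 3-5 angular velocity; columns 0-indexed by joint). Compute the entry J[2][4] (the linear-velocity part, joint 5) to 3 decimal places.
-1.449

axis z_4 = (-0.2500,-0.4330,-0.8660); lever o_n−o_4 = (-2.4233,1.5982,-1.2543)
cross product → J_v[:, 4] = (1.9272,1.7851,-1.4489)
J_ω[:, 4] = z_4
entry J[2][4] = -1.4489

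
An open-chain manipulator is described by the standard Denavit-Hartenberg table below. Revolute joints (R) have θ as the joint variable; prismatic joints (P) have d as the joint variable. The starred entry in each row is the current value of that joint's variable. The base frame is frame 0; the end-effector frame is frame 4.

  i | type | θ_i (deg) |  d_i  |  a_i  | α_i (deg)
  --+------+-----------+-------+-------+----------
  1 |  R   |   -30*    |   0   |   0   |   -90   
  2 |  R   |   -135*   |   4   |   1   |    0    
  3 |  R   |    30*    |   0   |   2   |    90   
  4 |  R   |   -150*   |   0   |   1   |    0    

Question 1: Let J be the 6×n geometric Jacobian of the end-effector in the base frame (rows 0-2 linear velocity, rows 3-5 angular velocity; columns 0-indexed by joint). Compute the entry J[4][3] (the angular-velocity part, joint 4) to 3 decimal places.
0.483

axis z_3 = (-0.8365,0.4830,-0.2588); lever o_n−o_3 = (-0.0559,-0.5451,-0.8365)
cross product → J_v[:, 3] = (-0.5451,-0.6853,0.4830)
J_ω[:, 3] = z_3
entry J[4][3] = 0.4830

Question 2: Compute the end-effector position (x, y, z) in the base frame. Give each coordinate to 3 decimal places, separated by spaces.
after link 1: o_1 = (0.0000, 0.0000, 0.0000)
after link 2: o_2 = (1.3876, 3.8177, 0.7071)
after link 3: o_3 = (0.9393, 4.0765, 2.6390)
after link 4: o_4 = (0.8835, 3.5314, 1.8024)

0.883 3.531 1.802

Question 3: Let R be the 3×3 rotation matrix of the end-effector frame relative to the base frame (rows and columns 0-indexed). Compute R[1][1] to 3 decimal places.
-0.685

End-effector y-axis (col 1 of R) = (-0.5451,-0.6853,0.4830)
R[1][1] = -0.6853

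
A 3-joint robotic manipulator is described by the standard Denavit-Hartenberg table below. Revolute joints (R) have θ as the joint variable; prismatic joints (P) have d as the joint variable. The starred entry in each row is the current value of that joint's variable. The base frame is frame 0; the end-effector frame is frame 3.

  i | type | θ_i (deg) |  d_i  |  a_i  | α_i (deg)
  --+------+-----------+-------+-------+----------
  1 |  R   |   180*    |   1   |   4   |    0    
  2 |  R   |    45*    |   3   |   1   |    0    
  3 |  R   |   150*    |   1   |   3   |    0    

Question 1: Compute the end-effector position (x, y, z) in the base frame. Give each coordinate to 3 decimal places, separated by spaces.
-1.809 0.069 5.000

after link 1: o_1 = (-4.0000, 0.0000, 1.0000)
after link 2: o_2 = (-4.7071, -0.7071, 4.0000)
after link 3: o_3 = (-1.8093, 0.0694, 5.0000)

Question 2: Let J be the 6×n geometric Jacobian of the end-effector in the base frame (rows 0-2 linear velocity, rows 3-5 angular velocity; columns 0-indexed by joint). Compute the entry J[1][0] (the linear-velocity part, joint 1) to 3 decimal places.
axis z_0 = ẑ; lever o_n−o_0 = (-1.8093,0.0694,5.0000)
cross product → J_v[:, 0] = (-0.0694,-1.8093,0.0000)
J_ω[:, 0] = z_0
entry J[1][0] = -1.8093

-1.809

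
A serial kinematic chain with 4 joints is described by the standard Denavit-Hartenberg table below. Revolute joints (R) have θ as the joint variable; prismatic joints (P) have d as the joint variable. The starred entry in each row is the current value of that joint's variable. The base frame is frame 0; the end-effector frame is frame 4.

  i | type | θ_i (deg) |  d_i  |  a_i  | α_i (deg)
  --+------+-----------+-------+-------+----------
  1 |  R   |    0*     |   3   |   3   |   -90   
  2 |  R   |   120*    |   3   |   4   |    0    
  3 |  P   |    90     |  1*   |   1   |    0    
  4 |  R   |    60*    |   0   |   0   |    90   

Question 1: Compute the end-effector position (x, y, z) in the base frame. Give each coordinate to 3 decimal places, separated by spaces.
0.134 4.000 0.036

after link 1: o_1 = (3.0000, 0.0000, 3.0000)
after link 2: o_2 = (1.0000, 3.0000, -0.4641)
after link 3: o_3 = (0.1340, 4.0000, 0.0359)
after link 4: o_4 = (0.1340, 4.0000, 0.0359)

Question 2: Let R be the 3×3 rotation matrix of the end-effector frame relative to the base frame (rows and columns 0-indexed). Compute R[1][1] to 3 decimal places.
1.000

End-effector y-axis (col 1 of R) = (0.0000,1.0000,0.0000)
R[1][1] = 1.0000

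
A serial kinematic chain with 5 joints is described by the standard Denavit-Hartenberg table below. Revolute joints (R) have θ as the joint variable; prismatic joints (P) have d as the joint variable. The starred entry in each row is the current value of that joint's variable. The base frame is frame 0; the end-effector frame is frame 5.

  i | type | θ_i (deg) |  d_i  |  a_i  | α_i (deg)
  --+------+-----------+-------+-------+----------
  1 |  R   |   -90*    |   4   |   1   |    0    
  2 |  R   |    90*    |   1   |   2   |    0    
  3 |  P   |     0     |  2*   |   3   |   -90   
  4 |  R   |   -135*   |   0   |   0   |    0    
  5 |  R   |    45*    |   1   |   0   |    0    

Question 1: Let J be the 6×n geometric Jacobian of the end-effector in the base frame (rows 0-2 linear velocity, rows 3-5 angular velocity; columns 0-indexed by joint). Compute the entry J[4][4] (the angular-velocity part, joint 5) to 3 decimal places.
1.000

axis z_4 = (0.0000,1.0000,0.0000); lever o_n−o_4 = (0.0000,1.0000,0.0000)
cross product → J_v[:, 4] = (-0.0000,0.0000,0.0000)
J_ω[:, 4] = z_4
entry J[4][4] = 1.0000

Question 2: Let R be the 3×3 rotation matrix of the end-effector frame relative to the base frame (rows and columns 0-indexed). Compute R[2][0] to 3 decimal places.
End-effector x-axis (col 0 of R) = (0.0000,-0.0000,1.0000)
R[2][0] = 1.0000

1.000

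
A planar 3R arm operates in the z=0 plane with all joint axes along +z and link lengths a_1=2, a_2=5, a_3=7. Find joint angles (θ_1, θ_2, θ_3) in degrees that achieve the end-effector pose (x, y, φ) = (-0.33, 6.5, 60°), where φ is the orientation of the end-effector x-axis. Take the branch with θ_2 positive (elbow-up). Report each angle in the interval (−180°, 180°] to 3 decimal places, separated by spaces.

wrist centre = target − a_3·(cos φ, sin φ) = (-3.8300, 0.4378)
cos θ_2 = (14.8606−2²−5²)/(2·2·5) = -0.7070; θ_2 = 134.9890° (elbow-up)
β = atan2(0.4378,-3.8300) = 173.4786°; ψ = atan2(3.5362,-1.5349) = 113.4627°
θ_1 = β − ψ = 60.0159°
θ_3 = φ − θ_1 − θ_2 = -135.0049° (wrapped to (-180°,180°])

60.016 134.989 -135.005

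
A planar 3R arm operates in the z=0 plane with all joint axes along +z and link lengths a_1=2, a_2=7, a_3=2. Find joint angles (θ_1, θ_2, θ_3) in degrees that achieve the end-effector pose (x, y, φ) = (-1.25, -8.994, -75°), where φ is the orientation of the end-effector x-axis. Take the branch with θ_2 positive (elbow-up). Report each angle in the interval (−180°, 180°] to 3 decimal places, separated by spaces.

wrist centre = target − a_3·(cos φ, sin φ) = (-1.7676, -7.0621)
cos θ_2 = (52.9985−2²−7²)/(2·2·7) = -0.0001; θ_2 = 90.0031° (elbow-up)
β = atan2(-7.0621,-1.7676) = -104.0523°; ψ = atan2(7.0000,1.9996) = 74.0575°
θ_1 = β − ψ = -178.1098°
θ_3 = φ − θ_1 − θ_2 = 13.1067° (wrapped to (-180°,180°])

-178.110 90.003 13.107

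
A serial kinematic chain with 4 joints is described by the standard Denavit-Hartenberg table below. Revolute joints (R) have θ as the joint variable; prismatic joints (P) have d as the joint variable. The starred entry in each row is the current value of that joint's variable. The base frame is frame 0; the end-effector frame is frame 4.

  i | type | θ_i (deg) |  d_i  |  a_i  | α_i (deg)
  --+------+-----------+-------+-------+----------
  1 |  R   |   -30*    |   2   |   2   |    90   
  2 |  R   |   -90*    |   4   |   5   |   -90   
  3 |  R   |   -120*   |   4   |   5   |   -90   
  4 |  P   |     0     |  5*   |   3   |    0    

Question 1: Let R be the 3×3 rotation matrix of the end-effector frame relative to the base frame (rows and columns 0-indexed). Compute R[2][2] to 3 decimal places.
End-effector z-axis (col 2 of R) = (-0.2500,-0.4330,-0.8660)
R[2][2] = -0.8660

-0.866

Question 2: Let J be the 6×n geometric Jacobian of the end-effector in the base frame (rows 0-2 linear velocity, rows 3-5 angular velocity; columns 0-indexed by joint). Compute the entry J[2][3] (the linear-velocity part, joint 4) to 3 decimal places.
-0.866

prismatic axis z_3 = (-0.2500,-0.4330,-0.8660)
J_v[:, 3] = z_3; J_ω[:, 3] = (0,0,0)
entry J[2][3] = -0.8660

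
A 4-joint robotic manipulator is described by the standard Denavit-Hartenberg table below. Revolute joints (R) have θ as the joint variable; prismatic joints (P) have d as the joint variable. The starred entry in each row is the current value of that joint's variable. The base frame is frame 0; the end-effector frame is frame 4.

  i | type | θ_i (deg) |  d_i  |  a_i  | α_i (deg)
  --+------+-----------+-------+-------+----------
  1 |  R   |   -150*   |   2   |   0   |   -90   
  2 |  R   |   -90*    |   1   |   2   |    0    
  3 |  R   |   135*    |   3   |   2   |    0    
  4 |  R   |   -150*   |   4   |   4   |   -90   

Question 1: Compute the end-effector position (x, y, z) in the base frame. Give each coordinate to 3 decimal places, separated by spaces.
after link 1: o_1 = (0.0000, 0.0000, 2.0000)
after link 2: o_2 = (0.5000, -0.8660, 4.0000)
after link 3: o_3 = (0.7753, -4.1712, 2.5858)
after link 4: o_4 = (3.6718, -7.1177, 6.4495)

3.672 -7.118 6.449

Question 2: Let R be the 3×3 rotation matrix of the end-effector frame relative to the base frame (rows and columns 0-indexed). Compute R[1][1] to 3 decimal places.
End-effector y-axis (col 1 of R) = (-0.5000,0.8660,-0.0000)
R[1][1] = 0.8660

0.866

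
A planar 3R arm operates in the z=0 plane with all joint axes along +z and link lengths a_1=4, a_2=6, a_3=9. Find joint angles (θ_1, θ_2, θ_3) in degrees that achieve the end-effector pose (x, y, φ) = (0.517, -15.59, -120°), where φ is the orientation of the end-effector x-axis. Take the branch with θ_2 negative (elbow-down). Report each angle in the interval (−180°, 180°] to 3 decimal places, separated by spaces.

-30.004 -44.995 -45.001

wrist centre = target − a_3·(cos φ, sin φ) = (5.0170, -7.7958)
cos θ_2 = (85.9443−4²−6²)/(2·4·6) = 0.7072; θ_2 = -44.9946° (elbow-down)
β = atan2(-7.7958,5.0170) = -57.2365°; ψ = atan2(-4.2422,8.2430) = -27.2324°
θ_1 = β − ψ = -30.0042°
θ_3 = φ − θ_1 − θ_2 = -45.0013° (wrapped to (-180°,180°])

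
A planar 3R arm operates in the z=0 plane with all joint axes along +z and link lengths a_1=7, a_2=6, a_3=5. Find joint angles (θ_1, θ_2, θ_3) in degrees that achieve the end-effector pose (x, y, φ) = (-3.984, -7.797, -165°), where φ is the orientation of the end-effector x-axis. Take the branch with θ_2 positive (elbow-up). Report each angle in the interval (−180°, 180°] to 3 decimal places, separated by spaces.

-135.001 119.998 -149.997

wrist centre = target − a_3·(cos φ, sin φ) = (0.8456, -6.5029)
cos θ_2 = (43.0029−7²−6²)/(2·7·6) = -0.5000; θ_2 = 119.9977° (elbow-up)
β = atan2(-6.5029,0.8456) = -82.5909°; ψ = atan2(5.1963,4.0002) = 52.4101°
θ_1 = β − ψ = -135.0010°
θ_3 = φ − θ_1 − θ_2 = -149.9967° (wrapped to (-180°,180°])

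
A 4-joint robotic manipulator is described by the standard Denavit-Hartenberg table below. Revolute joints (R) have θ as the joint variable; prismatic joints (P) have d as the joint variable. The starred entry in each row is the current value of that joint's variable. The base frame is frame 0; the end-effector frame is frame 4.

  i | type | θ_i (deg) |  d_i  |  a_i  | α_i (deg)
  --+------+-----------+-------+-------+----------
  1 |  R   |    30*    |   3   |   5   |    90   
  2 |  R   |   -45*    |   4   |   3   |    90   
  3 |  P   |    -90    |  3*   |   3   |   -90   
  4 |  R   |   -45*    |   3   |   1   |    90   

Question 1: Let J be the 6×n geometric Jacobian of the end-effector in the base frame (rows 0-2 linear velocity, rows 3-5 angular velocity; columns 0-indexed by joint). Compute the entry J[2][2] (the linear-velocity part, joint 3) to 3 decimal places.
prismatic axis z_2 = (-0.6124,-0.3536,-0.7071)
J_v[:, 2] = z_2; J_ω[:, 2] = (0,0,0)
entry J[2][2] = -0.7071

-0.707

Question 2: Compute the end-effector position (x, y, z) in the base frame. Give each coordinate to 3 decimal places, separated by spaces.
after link 1: o_1 = (4.3301, 2.5000, 3.0000)
after link 2: o_2 = (8.1672, 0.0966, 0.8787)
after link 3: o_3 = (4.8301, 1.6340, -1.2426)
after link 4: o_4 = (5.8807, 3.0570, -3.8640)

5.881 3.057 -3.864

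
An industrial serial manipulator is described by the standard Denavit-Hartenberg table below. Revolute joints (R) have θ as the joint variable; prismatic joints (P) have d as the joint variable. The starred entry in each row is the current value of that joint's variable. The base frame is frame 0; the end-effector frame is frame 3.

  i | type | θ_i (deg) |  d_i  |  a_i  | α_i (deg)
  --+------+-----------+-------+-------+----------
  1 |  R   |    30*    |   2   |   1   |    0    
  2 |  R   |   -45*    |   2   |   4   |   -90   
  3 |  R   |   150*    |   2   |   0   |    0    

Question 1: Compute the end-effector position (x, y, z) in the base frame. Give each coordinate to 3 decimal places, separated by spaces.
after link 1: o_1 = (0.8660, 0.5000, 2.0000)
after link 2: o_2 = (4.7297, -0.5353, 4.0000)
after link 3: o_3 = (5.2474, 1.3966, 4.0000)

5.247 1.397 4.000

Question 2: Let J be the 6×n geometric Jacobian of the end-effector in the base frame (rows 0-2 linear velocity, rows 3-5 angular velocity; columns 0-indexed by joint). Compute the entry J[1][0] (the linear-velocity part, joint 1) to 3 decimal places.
axis z_0 = ẑ; lever o_n−o_0 = (5.2474,1.3966,4.0000)
cross product → J_v[:, 0] = (-1.3966,5.2474,0.0000)
J_ω[:, 0] = z_0
entry J[1][0] = 5.2474

5.247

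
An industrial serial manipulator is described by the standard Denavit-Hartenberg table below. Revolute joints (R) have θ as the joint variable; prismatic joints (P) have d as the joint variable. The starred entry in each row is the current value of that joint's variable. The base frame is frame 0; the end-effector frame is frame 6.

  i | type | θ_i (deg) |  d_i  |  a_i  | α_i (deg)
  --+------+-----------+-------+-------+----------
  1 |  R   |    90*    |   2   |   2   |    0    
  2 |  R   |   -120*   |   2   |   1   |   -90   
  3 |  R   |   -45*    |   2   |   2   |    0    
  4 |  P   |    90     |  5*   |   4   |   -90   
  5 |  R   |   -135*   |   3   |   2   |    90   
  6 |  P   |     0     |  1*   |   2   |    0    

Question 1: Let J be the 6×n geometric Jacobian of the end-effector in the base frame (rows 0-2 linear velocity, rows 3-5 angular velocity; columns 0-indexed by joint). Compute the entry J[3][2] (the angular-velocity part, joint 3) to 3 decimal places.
0.500

axis z_2 = (0.5000,0.8660,0.0000); lever o_n−o_2 = (4.2327,8.0886,-1.0355)
cross product → J_v[:, 2] = (-0.8968,0.5178,0.3787)
J_ω[:, 2] = z_2
entry J[3][2] = 0.5000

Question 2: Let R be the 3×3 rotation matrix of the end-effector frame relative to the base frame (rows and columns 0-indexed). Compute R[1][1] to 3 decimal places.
0.354

End-effector y-axis (col 1 of R) = (-0.6124,0.3536,-0.7071)
R[1][1] = 0.3536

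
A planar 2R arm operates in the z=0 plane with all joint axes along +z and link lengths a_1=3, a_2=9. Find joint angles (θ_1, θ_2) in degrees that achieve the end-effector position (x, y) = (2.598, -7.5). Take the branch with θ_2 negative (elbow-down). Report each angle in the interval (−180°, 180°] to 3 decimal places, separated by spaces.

cos θ_2 = (62.9996−3²−9²)/(2·3·9) = -0.5000; θ_2 = -120.0005° (elbow-down)
β = atan2(-7.5000,2.5980) = -70.8939°; ψ = atan2(-7.7942,-1.5001) = -100.8939°
θ_1 = β − ψ = 30.0000°

30.000 -120.000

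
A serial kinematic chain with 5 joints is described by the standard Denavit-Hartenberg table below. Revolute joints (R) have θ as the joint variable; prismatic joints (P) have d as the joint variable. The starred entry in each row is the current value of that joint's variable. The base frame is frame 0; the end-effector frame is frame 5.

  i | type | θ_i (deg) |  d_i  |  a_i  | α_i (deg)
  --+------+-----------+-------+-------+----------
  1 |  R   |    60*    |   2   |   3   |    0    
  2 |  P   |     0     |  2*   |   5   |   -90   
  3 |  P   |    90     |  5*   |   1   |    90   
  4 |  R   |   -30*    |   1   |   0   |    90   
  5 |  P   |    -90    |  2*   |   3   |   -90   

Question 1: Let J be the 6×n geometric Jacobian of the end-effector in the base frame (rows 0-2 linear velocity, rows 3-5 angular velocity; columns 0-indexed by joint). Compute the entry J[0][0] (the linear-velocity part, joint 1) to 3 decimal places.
-6.830

axis z_0 = ẑ; lever o_n−o_0 = (0.1699,6.8301,4.0000)
cross product → J_v[:, 0] = (-6.8301,0.1699,0.0000)
J_ω[:, 0] = z_0
entry J[0][0] = -6.8301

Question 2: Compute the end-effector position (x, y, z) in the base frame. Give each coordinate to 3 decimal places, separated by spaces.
after link 1: o_1 = (1.5000, 2.5981, 2.0000)
after link 2: o_2 = (4.0000, 6.9282, 4.0000)
after link 3: o_3 = (-0.3301, 9.4282, 3.0000)
after link 4: o_4 = (0.1699, 10.2942, 3.0000)
after link 5: o_5 = (0.1699, 6.8301, 4.0000)

0.170 6.830 4.000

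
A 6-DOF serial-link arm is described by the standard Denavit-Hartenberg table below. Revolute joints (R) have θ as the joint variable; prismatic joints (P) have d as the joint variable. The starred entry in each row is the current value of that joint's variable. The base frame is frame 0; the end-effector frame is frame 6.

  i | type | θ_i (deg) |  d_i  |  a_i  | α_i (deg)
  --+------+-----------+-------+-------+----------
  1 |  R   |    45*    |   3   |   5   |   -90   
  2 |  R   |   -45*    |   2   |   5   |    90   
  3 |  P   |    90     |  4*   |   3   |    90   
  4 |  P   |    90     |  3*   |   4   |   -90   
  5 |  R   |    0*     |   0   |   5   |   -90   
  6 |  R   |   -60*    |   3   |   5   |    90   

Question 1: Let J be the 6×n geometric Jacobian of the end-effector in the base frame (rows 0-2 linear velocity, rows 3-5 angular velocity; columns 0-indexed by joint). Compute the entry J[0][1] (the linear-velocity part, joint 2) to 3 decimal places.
axis z_1 = (-0.7071,0.7071,0.0000); lever o_n−o_1 = (-5.7237,-4.7763,14.4957)
cross product → J_v[:, 1] = (10.2500,10.2500,7.4246)
J_ω[:, 1] = z_1
entry J[0][1] = 10.2500

10.250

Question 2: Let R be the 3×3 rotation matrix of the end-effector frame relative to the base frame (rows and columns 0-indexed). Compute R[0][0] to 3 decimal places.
End-effector x-axis (col 0 of R) = (0.3624,-0.8624,0.3536)
R[0][0] = 0.3624

0.362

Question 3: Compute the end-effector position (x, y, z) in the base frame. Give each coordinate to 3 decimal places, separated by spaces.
-2.188 -1.241 17.496

after link 1: o_1 = (3.5355, 3.5355, 3.0000)
after link 2: o_2 = (4.6213, 7.4497, 6.5355)
after link 3: o_3 = (0.5000, 7.5711, 9.3640)
after link 4: o_4 = (0.0000, 7.0711, 14.3137)
after link 5: o_5 = (-2.5000, 4.5711, 17.8492)
after link 6: o_6 = (-2.1881, -1.2408, 17.4957)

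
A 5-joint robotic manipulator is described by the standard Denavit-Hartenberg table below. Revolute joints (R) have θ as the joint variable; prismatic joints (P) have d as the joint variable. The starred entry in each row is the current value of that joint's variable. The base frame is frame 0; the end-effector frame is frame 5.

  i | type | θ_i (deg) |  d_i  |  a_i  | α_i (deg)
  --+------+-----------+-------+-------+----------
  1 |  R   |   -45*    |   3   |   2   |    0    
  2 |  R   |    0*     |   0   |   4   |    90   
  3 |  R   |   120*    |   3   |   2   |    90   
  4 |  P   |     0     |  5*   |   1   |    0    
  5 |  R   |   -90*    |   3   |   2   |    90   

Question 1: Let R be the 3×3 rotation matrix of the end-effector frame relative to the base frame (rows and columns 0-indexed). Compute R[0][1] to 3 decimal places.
End-effector y-axis (col 1 of R) = (0.6124,-0.6124,0.5000)
R[0][1] = 0.6124

0.612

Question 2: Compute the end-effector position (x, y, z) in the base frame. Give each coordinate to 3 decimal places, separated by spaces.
after link 1: o_1 = (1.4142, -1.4142, 3.0000)
after link 2: o_2 = (4.2426, -4.2426, 3.0000)
after link 3: o_3 = (1.4142, -5.6569, 4.7321)
after link 4: o_4 = (4.1225, -8.3652, 8.0981)
after link 5: o_5 = (7.3739, -8.7881, 9.5981)

7.374 -8.788 9.598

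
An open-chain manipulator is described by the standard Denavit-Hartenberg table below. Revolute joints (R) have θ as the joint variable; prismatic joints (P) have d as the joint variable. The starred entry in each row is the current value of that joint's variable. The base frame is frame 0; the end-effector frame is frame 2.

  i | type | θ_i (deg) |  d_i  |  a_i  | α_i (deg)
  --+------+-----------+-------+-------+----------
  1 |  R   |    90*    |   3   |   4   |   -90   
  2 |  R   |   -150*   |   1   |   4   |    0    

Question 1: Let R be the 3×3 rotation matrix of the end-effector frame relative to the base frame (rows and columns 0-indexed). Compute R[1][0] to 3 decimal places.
End-effector x-axis (col 0 of R) = (-0.0000,-0.8660,0.5000)
R[1][0] = -0.8660

-0.866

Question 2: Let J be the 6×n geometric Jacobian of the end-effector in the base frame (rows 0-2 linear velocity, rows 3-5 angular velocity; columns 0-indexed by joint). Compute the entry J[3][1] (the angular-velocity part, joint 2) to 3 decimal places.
axis z_1 = (-1.0000,0.0000,0.0000); lever o_n−o_1 = (-1.0000,-3.4641,2.0000)
cross product → J_v[:, 1] = (0.0000,2.0000,3.4641)
J_ω[:, 1] = z_1
entry J[3][1] = -1.0000

-1.000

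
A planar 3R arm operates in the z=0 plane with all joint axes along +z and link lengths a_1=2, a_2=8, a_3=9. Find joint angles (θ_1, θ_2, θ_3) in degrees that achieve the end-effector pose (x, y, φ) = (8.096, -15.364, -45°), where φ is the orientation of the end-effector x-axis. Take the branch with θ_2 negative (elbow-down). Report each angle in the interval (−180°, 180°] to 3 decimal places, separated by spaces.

-30.001 -59.999 45.000

wrist centre = target − a_3·(cos φ, sin φ) = (1.7320, -9.0000)
cos θ_2 = (84.0007−2²−8²)/(2·2·8) = 0.5000; θ_2 = -59.9986° (elbow-down)
β = atan2(-9.0000,1.7320) = -79.1067°; ψ = atan2(-6.9281,6.0002) = -49.1054°
θ_1 = β − ψ = -30.0013°
θ_3 = φ − θ_1 − θ_2 = 44.9999° (wrapped to (-180°,180°])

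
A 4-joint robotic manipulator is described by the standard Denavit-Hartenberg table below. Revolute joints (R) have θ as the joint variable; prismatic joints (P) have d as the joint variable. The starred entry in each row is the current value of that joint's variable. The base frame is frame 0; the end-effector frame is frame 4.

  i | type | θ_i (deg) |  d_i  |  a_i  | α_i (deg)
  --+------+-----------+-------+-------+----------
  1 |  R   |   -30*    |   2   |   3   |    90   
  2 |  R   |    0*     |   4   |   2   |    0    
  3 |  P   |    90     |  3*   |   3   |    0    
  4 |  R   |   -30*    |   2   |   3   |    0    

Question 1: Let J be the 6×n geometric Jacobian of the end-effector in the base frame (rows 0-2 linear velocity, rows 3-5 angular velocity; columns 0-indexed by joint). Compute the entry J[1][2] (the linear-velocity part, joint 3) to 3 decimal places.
prismatic axis z_2 = (-0.5000,-0.8660,0.0000)
J_v[:, 2] = z_2; J_ω[:, 2] = (0,0,0)
entry J[1][2] = -0.8660

-0.866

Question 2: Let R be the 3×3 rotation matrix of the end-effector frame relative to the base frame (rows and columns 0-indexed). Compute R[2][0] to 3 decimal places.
0.866

End-effector x-axis (col 0 of R) = (0.4330,-0.2500,0.8660)
R[2][0] = 0.8660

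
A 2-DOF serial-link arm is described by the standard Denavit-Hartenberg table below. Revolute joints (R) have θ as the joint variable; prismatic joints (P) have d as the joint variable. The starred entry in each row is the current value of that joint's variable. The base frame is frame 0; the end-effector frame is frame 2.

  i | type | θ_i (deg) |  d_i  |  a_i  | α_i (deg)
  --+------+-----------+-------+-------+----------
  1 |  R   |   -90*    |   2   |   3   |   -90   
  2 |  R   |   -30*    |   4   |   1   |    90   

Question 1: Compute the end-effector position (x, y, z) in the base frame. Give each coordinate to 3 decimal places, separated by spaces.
after link 1: o_1 = (0.0000, -3.0000, 2.0000)
after link 2: o_2 = (4.0000, -3.8660, 2.5000)

4.000 -3.866 2.500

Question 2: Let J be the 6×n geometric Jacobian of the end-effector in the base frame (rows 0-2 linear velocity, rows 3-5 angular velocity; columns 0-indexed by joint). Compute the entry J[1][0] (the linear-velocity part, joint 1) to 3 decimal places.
4.000

axis z_0 = ẑ; lever o_n−o_0 = (4.0000,-3.8660,2.5000)
cross product → J_v[:, 0] = (3.8660,4.0000,-0.0000)
J_ω[:, 0] = z_0
entry J[1][0] = 4.0000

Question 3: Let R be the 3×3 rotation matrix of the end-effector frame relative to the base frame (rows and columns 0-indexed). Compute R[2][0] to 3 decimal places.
End-effector x-axis (col 0 of R) = (0.0000,-0.8660,0.5000)
R[2][0] = 0.5000

0.500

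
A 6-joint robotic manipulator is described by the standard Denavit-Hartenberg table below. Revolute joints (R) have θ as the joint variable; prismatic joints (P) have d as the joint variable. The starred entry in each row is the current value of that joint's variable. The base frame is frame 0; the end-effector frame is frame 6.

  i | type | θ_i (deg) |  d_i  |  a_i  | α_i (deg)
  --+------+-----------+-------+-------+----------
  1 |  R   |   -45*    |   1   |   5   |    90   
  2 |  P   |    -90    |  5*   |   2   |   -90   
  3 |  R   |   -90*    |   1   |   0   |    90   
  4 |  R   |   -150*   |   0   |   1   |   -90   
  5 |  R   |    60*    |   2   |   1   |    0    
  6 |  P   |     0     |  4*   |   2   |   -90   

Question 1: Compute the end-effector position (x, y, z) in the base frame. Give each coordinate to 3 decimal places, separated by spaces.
after link 1: o_1 = (3.5355, -3.5355, 1.0000)
after link 2: o_2 = (0.0000, -7.0711, -1.0000)
after link 3: o_3 = (0.7071, -7.7782, -1.0000)
after link 4: o_4 = (0.9659, -6.8122, -1.0000)
after link 5: o_5 = (-0.8365, -5.8116, -1.8660)
after link 6: o_6 = (-4.4414, -3.8104, -3.5981)

-4.441 -3.810 -3.598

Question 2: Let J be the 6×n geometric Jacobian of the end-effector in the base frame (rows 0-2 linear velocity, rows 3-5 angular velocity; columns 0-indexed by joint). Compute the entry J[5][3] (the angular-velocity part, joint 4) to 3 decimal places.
axis z_3 = (0.0000,0.0000,1.0000); lever o_n−o_3 = (-5.1485,3.9677,-2.5981)
cross product → J_v[:, 3] = (-3.9677,-5.1485,0.0000)
J_ω[:, 3] = z_3
entry J[5][3] = 1.0000

1.000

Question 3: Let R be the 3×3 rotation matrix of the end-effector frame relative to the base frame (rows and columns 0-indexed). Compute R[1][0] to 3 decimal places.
End-effector x-axis (col 0 of R) = (0.1294,0.4830,-0.8660)
R[1][0] = 0.4830

0.483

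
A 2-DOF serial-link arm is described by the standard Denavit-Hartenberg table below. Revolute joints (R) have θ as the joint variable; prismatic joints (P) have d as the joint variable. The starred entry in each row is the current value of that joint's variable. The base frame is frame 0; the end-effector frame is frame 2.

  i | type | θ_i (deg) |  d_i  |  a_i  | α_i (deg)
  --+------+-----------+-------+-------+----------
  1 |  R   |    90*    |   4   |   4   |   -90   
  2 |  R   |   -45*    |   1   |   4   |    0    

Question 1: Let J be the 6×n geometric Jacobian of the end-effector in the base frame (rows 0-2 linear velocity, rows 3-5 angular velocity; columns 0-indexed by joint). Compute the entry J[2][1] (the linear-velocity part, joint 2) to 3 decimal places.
-2.828

axis z_1 = (-1.0000,0.0000,0.0000); lever o_n−o_1 = (-1.0000,2.8284,2.8284)
cross product → J_v[:, 1] = (-0.0000,2.8284,-2.8284)
J_ω[:, 1] = z_1
entry J[2][1] = -2.8284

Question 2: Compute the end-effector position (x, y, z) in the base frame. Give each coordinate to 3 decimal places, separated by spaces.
-1.000 6.828 6.828

after link 1: o_1 = (0.0000, 4.0000, 4.0000)
after link 2: o_2 = (-1.0000, 6.8284, 6.8284)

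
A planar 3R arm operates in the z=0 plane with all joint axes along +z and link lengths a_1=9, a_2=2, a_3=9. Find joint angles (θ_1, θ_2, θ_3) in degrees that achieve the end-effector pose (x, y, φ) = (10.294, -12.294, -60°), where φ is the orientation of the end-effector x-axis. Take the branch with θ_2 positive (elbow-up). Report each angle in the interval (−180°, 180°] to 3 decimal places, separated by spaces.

-45.665 150.015 -164.350

wrist centre = target − a_3·(cos φ, sin φ) = (5.7940, -4.4998)
cos θ_2 = (53.8184−9²−2²)/(2·9·2) = -0.8662; θ_2 = 150.0150° (elbow-up)
β = atan2(-4.4998,5.7940) = -37.8338°; ψ = atan2(0.9995,7.2677) = 7.8309°
θ_1 = β − ψ = -45.6648°
θ_3 = φ − θ_1 − θ_2 = -164.3502° (wrapped to (-180°,180°])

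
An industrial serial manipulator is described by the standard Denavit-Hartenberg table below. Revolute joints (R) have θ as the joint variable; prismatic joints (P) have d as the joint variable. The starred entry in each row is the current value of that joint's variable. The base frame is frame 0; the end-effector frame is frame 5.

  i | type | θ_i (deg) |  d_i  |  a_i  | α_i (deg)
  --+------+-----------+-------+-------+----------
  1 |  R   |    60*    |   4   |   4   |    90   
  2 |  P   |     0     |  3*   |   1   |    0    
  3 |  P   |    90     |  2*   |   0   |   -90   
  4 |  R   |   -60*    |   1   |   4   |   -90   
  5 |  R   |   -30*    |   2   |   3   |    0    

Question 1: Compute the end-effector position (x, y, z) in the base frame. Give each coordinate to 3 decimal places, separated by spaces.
9.663 -2.692 9.031

after link 1: o_1 = (2.0000, 3.4641, 4.0000)
after link 2: o_2 = (5.0981, 2.8301, 4.0000)
after link 3: o_3 = (6.8301, 1.8301, 4.0000)
after link 4: o_4 = (9.3301, -0.7679, 6.0000)
after link 5: o_5 = (9.6627, -2.6920, 9.0311)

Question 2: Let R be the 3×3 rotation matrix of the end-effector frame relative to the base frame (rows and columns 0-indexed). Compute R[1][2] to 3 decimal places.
0.250

End-effector z-axis (col 2 of R) = (-0.4330,0.2500,0.8660)
R[1][2] = 0.2500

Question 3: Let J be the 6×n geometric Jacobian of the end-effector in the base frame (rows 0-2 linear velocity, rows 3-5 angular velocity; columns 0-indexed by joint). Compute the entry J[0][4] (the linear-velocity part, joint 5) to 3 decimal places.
2.424

axis z_4 = (-0.4330,0.2500,0.8660); lever o_n−o_4 = (0.3325,-1.9240,3.0311)
cross product → J_v[:, 4] = (2.4240,1.6005,0.7500)
J_ω[:, 4] = z_4
entry J[0][4] = 2.4240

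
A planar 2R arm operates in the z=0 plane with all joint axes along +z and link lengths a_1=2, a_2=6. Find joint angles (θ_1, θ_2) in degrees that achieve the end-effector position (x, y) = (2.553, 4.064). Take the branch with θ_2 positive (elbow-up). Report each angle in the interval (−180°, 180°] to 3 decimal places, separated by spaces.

-59.980 134.985

cos θ_2 = (23.0339−2²−6²)/(2·2·6) = -0.7069; θ_2 = 134.9849° (elbow-up)
β = atan2(4.0640,2.5530) = 57.8630°; ψ = atan2(4.2438,-2.2415) = 117.8427°
θ_1 = β − ψ = -59.9797°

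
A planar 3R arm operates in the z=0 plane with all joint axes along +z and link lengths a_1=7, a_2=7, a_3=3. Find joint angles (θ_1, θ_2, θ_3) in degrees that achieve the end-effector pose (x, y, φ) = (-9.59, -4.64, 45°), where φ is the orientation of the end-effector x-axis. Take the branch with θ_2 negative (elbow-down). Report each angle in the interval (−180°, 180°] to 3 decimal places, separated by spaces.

-135.001 -30.000 -149.999

wrist centre = target − a_3·(cos φ, sin φ) = (-11.7113, -6.7613)
cos θ_2 = (182.8705−7²−7²)/(2·7·7) = 0.8660; θ_2 = -30.0000° (elbow-down)
β = atan2(-6.7613,-11.7113) = -150.0008°; ψ = atan2(-3.5000,13.0622) = -15.0000°
θ_1 = β − ψ = -135.0008°
θ_3 = φ − θ_1 − θ_2 = -149.9992° (wrapped to (-180°,180°])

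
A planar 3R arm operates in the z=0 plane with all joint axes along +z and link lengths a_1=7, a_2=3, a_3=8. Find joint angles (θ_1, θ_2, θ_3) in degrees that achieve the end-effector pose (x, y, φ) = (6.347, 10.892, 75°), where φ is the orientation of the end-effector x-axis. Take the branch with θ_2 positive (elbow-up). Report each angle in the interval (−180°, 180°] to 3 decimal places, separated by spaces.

13.001 134.998 -72.999

wrist centre = target − a_3·(cos φ, sin φ) = (4.2764, 3.1646)
cos θ_2 = (28.3027−7²−3²)/(2·7·3) = -0.7071; θ_2 = 134.9978° (elbow-up)
β = atan2(3.1646,4.2764) = 36.5016°; ψ = atan2(2.1214,4.8788) = 23.5006°
θ_1 = β − ψ = 13.0011°
θ_3 = φ − θ_1 − θ_2 = -72.9989° (wrapped to (-180°,180°])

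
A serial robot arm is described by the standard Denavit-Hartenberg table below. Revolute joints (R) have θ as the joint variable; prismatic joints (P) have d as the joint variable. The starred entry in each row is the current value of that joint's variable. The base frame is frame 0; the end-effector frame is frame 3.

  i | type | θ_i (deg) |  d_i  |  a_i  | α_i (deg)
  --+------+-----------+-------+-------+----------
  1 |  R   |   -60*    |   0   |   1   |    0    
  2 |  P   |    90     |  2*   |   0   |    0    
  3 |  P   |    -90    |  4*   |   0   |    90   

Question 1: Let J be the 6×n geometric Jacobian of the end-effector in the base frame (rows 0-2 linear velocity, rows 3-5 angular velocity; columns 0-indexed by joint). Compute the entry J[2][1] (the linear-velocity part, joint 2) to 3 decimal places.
prismatic axis z_1 = (0.0000,0.0000,1.0000)
J_v[:, 1] = z_1; J_ω[:, 1] = (0,0,0)
entry J[2][1] = 1.0000

1.000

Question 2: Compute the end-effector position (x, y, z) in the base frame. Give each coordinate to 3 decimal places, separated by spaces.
after link 1: o_1 = (0.5000, -0.8660, 0.0000)
after link 2: o_2 = (0.5000, -0.8660, 2.0000)
after link 3: o_3 = (0.5000, -0.8660, 6.0000)

0.500 -0.866 6.000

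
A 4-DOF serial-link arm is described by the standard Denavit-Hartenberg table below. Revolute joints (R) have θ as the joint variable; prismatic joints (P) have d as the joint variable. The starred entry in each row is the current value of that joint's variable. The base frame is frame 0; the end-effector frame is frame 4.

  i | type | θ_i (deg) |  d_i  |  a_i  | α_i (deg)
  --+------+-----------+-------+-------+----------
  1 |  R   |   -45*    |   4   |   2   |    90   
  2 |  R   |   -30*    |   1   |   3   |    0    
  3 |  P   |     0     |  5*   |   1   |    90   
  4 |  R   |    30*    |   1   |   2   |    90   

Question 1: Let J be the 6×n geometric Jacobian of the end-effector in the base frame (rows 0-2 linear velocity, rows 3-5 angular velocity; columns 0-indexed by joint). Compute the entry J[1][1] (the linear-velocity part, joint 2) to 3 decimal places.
-2.639

axis z_1 = (-0.7071,-0.7071,0.0000); lever o_n−o_1 = (-1.7932,-8.1063,-3.7321)
cross product → J_v[:, 1] = (2.6390,-2.6390,4.4641)
J_ω[:, 1] = z_1
entry J[1][1] = -2.6390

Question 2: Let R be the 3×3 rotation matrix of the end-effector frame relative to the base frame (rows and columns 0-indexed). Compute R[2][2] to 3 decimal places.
End-effector z-axis (col 2 of R) = (0.9186,0.3062,-0.2500)
R[2][2] = -0.2500

-0.250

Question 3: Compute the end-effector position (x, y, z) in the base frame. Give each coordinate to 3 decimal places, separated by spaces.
after link 1: o_1 = (1.4142, -1.4142, 4.0000)
after link 2: o_2 = (2.5442, -3.9584, 2.5000)
after link 3: o_3 = (-0.3789, -8.1063, 2.0000)
after link 4: o_4 = (-0.3789, -9.5206, 0.2679)

-0.379 -9.521 0.268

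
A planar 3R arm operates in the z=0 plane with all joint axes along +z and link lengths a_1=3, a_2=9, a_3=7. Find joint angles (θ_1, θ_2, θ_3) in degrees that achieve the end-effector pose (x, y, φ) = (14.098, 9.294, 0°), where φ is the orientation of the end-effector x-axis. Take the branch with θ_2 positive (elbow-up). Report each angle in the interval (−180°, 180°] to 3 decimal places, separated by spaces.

wrist centre = target − a_3·(cos φ, sin φ) = (7.0980, 9.2940)
cos θ_2 = (136.7600−3²−9²)/(2·3·9) = 0.8659; θ_2 = 30.0113° (elbow-up)
β = atan2(9.2940,7.0980) = 52.6304°; ψ = atan2(4.5015,10.7933) = 22.6394°
θ_1 = β − ψ = 29.9910°
θ_3 = φ − θ_1 − θ_2 = -60.0023° (wrapped to (-180°,180°])

29.991 30.011 -60.002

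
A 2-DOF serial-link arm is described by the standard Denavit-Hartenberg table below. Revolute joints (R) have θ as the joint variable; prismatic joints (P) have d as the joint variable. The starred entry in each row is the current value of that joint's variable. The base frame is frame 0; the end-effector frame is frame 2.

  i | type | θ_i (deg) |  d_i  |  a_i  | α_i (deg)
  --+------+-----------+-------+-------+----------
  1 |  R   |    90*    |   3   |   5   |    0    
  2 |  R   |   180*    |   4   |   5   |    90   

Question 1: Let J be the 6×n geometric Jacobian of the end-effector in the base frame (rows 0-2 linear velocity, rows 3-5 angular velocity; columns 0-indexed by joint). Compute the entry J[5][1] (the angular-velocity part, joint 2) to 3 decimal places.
1.000

axis z_1 = (0.0000,0.0000,1.0000); lever o_n−o_1 = (-0.0000,-5.0000,4.0000)
cross product → J_v[:, 1] = (5.0000,-0.0000,0.0000)
J_ω[:, 1] = z_1
entry J[5][1] = 1.0000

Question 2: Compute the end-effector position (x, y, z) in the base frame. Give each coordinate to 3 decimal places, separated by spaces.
-0.000 0.000 7.000

after link 1: o_1 = (0.0000, 5.0000, 3.0000)
after link 2: o_2 = (-0.0000, 0.0000, 7.0000)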